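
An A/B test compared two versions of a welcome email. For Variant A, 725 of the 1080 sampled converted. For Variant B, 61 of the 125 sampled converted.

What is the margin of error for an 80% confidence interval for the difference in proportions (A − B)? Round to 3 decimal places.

0.060

p̂₁ = 725/1080 = 0.6713 and p̂₂ = 61/125 = 0.4880.
SE₁ = √(p̂₁(1−p̂₁)/n₁) = √(0.6713·0.3287/1080) = 0.01429; SE₂ = √(0.4880·0.5120/125) = 0.04471.
Independent samples: SE of the difference = √(SE₁² + SE₂²) = √(0.0002042041 + 0.0019989841) = 0.04694.
z* for 80% confidence is 1.282, so the margin of error is 1.282 × 0.04694 = 0.06018.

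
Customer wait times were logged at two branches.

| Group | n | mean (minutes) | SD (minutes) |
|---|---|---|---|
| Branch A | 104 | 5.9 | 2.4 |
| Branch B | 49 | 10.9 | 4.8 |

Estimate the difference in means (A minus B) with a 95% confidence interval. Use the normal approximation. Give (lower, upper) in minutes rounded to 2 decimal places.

Per-group SEs: s₁/√n₁ = 2.4/√104 = 0.2353, s₂/√n₂ = 4.8/√49 = 0.6857.
Unpooled SE of the difference: √(0.05536609 + 0.47018449) = 0.7249.
Margin of error = z* · SE = 1.960 × 0.7249 = 1.4208.
x̄₁ − x̄₂ = 5.9 − 10.9 = -5.0000.
CI: -5.0000 ± 1.4208 = (-6.42, -3.58).

(-6.42, -3.58)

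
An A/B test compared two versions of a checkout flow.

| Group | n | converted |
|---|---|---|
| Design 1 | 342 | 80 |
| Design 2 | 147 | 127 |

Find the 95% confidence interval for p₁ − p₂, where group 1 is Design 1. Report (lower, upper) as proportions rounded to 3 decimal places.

(-0.701, -0.559)

p̂₁ = 80/342 = 0.2339 and p̂₂ = 127/147 = 0.8639.
SE₁ = √(p̂₁(1−p̂₁)/n₁) = √(0.2339·0.7661/342) = 0.02289; SE₂ = √(0.8639·0.1361/147) = 0.02828.
Independent samples: SE of the difference = √(SE₁² + SE₂²) = √(0.0005239521 + 0.0007997584) = 0.03638.
z* for 95% confidence is 1.960, so the margin of error is 1.960 × 0.03638 = 0.07130.
Point estimate p̂₁ − p̂₂ = 0.2339 − 0.8639 = -0.6300.
-0.6300 ± 0.07130 → (-0.701, -0.559).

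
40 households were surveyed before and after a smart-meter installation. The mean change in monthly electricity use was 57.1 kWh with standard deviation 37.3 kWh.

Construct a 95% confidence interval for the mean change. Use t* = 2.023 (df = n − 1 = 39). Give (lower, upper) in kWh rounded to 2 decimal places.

(45.17, 69.03)

This is a matched-pairs design, so SE = s_d/√n = 37.3/√40 = 5.8976.
Margin = 2.023 × 5.8976 = 11.9308; the interval is 57.1 ± 11.9308 = (45.17, 69.03).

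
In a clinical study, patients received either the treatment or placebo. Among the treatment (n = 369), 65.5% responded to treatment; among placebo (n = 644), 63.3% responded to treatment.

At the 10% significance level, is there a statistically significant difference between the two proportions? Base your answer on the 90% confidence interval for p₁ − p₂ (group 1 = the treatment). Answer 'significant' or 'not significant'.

not significant

The two standard errors are √(0.6550×0.3450/369) = 0.02475 and √(0.6330×0.3670/644) = 0.01899.
Because the samples are independent, SE_diff = √(0.02475² + 0.01899²) = 0.03120.
Using z* = 1.645 for 90%, ME = 1.645 × 0.03120 = 0.05132.
p̂₁ − p̂₂ = 0.0220; interval 0.0220 ± 0.05132 gives (-0.02932, 0.07332).
The interval (-0.02932, 0.07332) contains 0, so the difference is not significant.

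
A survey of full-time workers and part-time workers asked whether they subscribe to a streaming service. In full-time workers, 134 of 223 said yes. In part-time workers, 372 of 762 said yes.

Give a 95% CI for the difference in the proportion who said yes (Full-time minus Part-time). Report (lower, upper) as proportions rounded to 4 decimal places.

(0.0393, 0.1861)

Sample proportions: 134/223 = 0.6009, 372/762 = 0.4882.
Each SE is √(p̂(1−p̂)/n): √(0.6009·0.3991/223) = 0.03279 and √(0.4882·0.5118/762) = 0.01811.
SE(p̂₁ − p̂₂) = √(SE₁² + SE₂²) = √(0.0010751841 + 0.0003279721) = 0.03746, since the two samples are independent.
At 95% confidence z* = 1.960; margin = 1.960 × 0.03746 = 0.07342.
The difference is 0.6009 − 0.4882 = 0.1127, so the interval is 0.1127 ± 0.07342 = (0.0393, 0.1861).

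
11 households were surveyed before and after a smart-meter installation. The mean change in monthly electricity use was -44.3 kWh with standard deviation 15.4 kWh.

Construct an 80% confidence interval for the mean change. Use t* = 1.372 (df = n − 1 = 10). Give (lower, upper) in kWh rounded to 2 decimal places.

(-50.67, -37.93)

Paired design: SE = s_d/√n = 15.4/√11 = 4.6433.
t* = 1.372; margin of error = 1.372 × 4.6433 = 6.3706.
-44.3 ± 6.3706 → (-50.67, -37.93).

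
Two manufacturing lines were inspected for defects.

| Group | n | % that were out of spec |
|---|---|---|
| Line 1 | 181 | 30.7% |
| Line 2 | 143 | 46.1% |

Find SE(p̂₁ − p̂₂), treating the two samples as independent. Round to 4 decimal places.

0.0540

The two standard errors are √(0.3070×0.6930/181) = 0.03428 and √(0.4610×0.5390/143) = 0.04168.
Because the samples are independent, SE_diff = √(0.03428² + 0.04168²) = 0.05397.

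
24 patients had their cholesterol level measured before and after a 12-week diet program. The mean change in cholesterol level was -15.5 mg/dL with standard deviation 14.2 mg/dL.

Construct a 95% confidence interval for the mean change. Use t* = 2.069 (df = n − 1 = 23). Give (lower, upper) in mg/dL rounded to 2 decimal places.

Paired design: SE = s_d/√n = 14.2/√24 = 2.8986.
t* = 2.069; margin of error = 2.069 × 2.8986 = 5.9972.
-15.5 ± 5.9972 → (-21.50, -9.50).

(-21.50, -9.50)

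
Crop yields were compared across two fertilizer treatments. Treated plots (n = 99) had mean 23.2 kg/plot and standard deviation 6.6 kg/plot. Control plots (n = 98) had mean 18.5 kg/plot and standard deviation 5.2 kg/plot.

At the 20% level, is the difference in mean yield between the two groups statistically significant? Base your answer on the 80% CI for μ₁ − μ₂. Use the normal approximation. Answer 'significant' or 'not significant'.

Per-group SEs: s₁/√n₁ = 6.6/√99 = 0.6633, s₂/√n₂ = 5.2/√98 = 0.5253.
Unpooled SE of the difference: √(0.43996689 + 0.27594009) = 0.8461.
Margin of error = z* · SE = 1.282 × 0.8461 = 1.0847.
x̄₁ − x̄₂ = 23.2 − 18.5 = 4.7000.
CI: 4.7000 ± 1.0847 = (3.6153, 5.7847).
The interval (3.6153, 5.7847) does not contain 0, so the difference is significant.

significant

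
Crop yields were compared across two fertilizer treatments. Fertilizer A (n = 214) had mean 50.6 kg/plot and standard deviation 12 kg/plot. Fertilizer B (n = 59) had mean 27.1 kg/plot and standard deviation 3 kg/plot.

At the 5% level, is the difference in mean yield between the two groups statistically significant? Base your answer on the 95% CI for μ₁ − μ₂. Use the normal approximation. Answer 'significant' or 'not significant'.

Per-group SEs: s₁/√n₁ = 12/√214 = 0.8203, s₂/√n₂ = 3/√59 = 0.3906.
Unpooled SE of the difference: √(0.67289209 + 0.15256836) = 0.9085.
Margin of error = z* · SE = 1.960 × 0.9085 = 1.7807.
x̄₁ − x̄₂ = 50.6 − 27.1 = 23.5000.
CI: 23.5000 ± 1.7807 = (21.7193, 25.2807).
The interval (21.7193, 25.2807) does not contain 0, so the difference is significant.

significant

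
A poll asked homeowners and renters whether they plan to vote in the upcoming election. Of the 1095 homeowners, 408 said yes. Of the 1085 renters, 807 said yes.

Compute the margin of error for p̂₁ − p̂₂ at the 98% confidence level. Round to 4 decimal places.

0.0459

p̂₁ = 408/1095 = 0.3726 and p̂₂ = 807/1085 = 0.7438.
SE₁ = √(p̂₁(1−p̂₁)/n₁) = √(0.3726·0.6274/1095) = 0.01461; SE₂ = √(0.7438·0.2562/1085) = 0.01325.
Independent samples: SE of the difference = √(SE₁² + SE₂²) = √(0.0002134521 + 0.0001755625) = 0.01972.
z* for 98% confidence is 2.326, so the margin of error is 2.326 × 0.01972 = 0.04587.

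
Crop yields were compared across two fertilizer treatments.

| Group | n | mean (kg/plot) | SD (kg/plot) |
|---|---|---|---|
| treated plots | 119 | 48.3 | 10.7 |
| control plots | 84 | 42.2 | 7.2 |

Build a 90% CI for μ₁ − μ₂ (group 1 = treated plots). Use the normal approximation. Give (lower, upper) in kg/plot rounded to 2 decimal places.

(4.03, 8.17)

Per-group SEs: s₁/√n₁ = 10.7/√119 = 0.9809, s₂/√n₂ = 7.2/√84 = 0.7856.
Unpooled SE of the difference: √(0.96216481 + 0.61716736) = 1.2567.
Margin of error = z* · SE = 1.645 × 1.2567 = 2.0673.
x̄₁ − x̄₂ = 48.3 − 42.2 = 6.1000.
CI: 6.1000 ± 2.0673 = (4.03, 8.17).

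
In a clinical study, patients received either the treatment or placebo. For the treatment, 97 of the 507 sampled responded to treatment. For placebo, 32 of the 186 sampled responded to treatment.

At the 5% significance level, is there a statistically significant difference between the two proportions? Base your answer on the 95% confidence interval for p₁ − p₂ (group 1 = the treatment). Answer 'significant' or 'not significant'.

not significant

p̂₁ = 97/507 = 0.1913 and p̂₂ = 32/186 = 0.1720.
SE₁ = √(p̂₁(1−p̂₁)/n₁) = √(0.1913·0.8087/507) = 0.01747; SE₂ = √(0.1720·0.8280/186) = 0.02767.
Independent samples: SE of the difference = √(SE₁² + SE₂²) = √(0.0003052009 + 0.0007656289) = 0.03272.
z* for 95% confidence is 1.960, so the margin of error is 1.960 × 0.03272 = 0.06413.
Point estimate p̂₁ − p̂₂ = 0.1913 − 0.1720 = 0.0193.
0.0193 ± 0.06413 → (-0.04483, 0.08343).
The interval (-0.04483, 0.08343) contains 0, so the difference is not significant.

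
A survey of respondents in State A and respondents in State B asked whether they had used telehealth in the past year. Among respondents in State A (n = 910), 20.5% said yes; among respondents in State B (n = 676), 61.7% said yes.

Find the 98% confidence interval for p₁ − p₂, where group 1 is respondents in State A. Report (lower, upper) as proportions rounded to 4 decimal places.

SE₁ = √(p̂₁(1−p̂₁)/n₁) = √(0.2050·0.7950/910) = 0.01338; SE₂ = √(0.6170·0.3830/676) = 0.01870.
Independent samples: SE of the difference = √(SE₁² + SE₂²) = √(0.0001790244 + 0.00034969) = 0.02299.
z* for 98% confidence is 2.326, so the margin of error is 2.326 × 0.02299 = 0.05347.
Point estimate p̂₁ − p̂₂ = 0.2050 − 0.6170 = -0.4120.
-0.4120 ± 0.05347 → (-0.4655, -0.3585).

(-0.4655, -0.3585)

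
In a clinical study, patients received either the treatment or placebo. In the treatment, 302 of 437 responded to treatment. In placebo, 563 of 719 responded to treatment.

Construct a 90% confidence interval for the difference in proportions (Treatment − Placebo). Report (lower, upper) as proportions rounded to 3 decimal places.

First, p̂₁ = 302/437 = 0.6911; p̂₂ = 563/719 = 0.7830.
The two standard errors are √(0.6911×0.3089/437) = 0.02210 and √(0.7830×0.2170/719) = 0.01537.
Because the samples are independent, SE_diff = √(0.02210² + 0.01537²) = 0.02692.
Using z* = 1.645 for 90%, ME = 1.645 × 0.02692 = 0.04428.
p̂₁ − p̂₂ = -0.0919; interval -0.0919 ± 0.04428 gives (-0.136, -0.048).

(-0.136, -0.048)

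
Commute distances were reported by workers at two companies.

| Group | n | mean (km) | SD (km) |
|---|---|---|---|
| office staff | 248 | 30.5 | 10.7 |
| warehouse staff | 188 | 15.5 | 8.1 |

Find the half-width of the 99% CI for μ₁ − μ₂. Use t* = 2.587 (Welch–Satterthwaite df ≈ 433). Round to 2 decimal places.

SE₁ = s₁/√n₁ = 10.7/√248 = 0.6795; SE₂ = 8.1/√188 = 0.5908.
Independent samples, unequal variances: SE_diff = √(SE₁² + SE₂²) = √(0.46172025 + 0.34904464) = 0.9004.
t* = 2.587, so margin of error = 2.587 × 0.9004 = 2.3293.

2.33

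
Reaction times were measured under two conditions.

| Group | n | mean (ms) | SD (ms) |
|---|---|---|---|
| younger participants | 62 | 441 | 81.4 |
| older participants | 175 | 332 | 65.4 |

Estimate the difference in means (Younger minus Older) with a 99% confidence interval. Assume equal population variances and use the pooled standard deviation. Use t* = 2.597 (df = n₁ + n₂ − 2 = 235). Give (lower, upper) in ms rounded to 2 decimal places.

s_p = √[((n₁−1)s₁² + (n₂−1)s₂²)/(n₁+n₂−2)] = √[(61·81.4² + 174·65.4²)/235] = 69.9060.
SE = 69.9060·√(1/62 + 1/175) = 10.3317.
With t* = 2.597, margin = 2.597 × 10.3317 = 26.8314.
x̄₁ − x̄₂ = 441 − 332 = 109.0000; interval 109.0000 ± 26.8314 = (82.17, 135.83).

(82.17, 135.83)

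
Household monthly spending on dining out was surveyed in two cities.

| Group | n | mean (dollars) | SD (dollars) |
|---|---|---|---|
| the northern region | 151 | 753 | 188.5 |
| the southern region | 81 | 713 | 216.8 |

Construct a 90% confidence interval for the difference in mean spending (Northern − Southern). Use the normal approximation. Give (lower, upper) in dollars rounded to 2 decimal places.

(-6.98, 86.98)

Per-group SEs: s₁/√n₁ = 188.5/√151 = 15.3399, s₂/√n₂ = 216.8/√81 = 24.0889.
Unpooled SE of the difference: √(235.31253201 + 580.27510321) = 28.5585.
Margin of error = z* · SE = 1.645 × 28.5585 = 46.9787.
x̄₁ − x̄₂ = 753 − 713 = 40.0000.
CI: 40.0000 ± 46.9787 = (-6.98, 86.98).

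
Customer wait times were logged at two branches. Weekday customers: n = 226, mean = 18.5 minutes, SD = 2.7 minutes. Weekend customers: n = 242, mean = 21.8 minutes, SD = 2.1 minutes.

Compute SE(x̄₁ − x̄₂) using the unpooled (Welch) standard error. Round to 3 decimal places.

Standard errors of each mean: 2.7/√226 = 0.1796 and 2.1/√242 = 0.1350.
SE(x̄₁ − x̄₂) = √(0.1796² + 0.1350²) = 0.2247 for independent samples with unequal variances.

0.225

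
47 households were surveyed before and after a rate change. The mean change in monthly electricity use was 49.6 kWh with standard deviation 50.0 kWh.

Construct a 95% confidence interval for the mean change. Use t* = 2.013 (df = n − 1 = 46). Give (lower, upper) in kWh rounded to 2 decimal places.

This is a matched-pairs design, so SE = s_d/√n = 50.0/√47 = 7.2932.
Margin = 2.013 × 7.2932 = 14.6812; the interval is 49.6 ± 14.6812 = (34.92, 64.28).

(34.92, 64.28)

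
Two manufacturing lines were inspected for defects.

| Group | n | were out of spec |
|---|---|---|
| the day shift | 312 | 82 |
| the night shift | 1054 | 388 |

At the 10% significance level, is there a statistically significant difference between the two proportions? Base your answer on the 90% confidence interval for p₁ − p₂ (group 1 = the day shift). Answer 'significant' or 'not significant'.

significant

p̂₁ = 82/312 = 0.2628 and p̂₂ = 388/1054 = 0.3681.
SE₁ = √(p̂₁(1−p̂₁)/n₁) = √(0.2628·0.7372/312) = 0.02492; SE₂ = √(0.3681·0.6319/1054) = 0.01486.
Independent samples: SE of the difference = √(SE₁² + SE₂²) = √(0.0006210064 + 0.0002208196) = 0.02901.
z* for 90% confidence is 1.645, so the margin of error is 1.645 × 0.02901 = 0.04772.
Point estimate p̂₁ − p̂₂ = 0.2628 − 0.3681 = -0.1053.
-0.1053 ± 0.04772 → (-0.15302, -0.05758).
The interval (-0.15302, -0.05758) does not contain 0, so the difference is significant.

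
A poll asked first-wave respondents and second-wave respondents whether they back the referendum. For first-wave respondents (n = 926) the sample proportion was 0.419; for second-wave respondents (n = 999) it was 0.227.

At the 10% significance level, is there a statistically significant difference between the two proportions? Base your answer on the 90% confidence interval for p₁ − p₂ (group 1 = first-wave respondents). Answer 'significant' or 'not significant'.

The two standard errors are √(0.4190×0.5810/926) = 0.01621 and √(0.2270×0.7730/999) = 0.01325.
Because the samples are independent, SE_diff = √(0.01621² + 0.01325²) = 0.02094.
Using z* = 1.645 for 90%, ME = 1.645 × 0.02094 = 0.03445.
p̂₁ − p̂₂ = 0.1920; interval 0.1920 ± 0.03445 gives (0.15755, 0.22645).
The interval (0.15755, 0.22645) does not contain 0, so the difference is significant.

significant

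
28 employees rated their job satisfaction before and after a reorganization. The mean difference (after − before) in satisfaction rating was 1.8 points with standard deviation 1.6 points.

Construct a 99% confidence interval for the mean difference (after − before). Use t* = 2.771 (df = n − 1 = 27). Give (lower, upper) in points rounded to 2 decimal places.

This is a matched-pairs design, so SE = s_d/√n = 1.6/√28 = 0.3024.
Margin = 2.771 × 0.3024 = 0.8380; the interval is 1.8 ± 0.8380 = (0.96, 2.64).

(0.96, 2.64)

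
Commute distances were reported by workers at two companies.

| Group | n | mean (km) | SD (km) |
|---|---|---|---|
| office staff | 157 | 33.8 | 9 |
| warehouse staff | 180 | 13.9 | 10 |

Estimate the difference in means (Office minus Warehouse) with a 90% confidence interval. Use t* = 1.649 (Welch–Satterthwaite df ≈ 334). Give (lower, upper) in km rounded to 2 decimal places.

Standard errors of each mean: 9/√157 = 0.7183 and 10/√180 = 0.7454.
SE(x̄₁ − x̄₂) = √(0.7183² + 0.7454²) = 1.0352 for independent samples with unequal variances.
With t* = 1.649, the margin is 1.649 × 1.0352 = 1.7070.
x̄₁ − x̄₂ = 33.8 − 13.9 = 19.9000; the interval is 19.9000 ± 1.7070 = (18.19, 21.61).

(18.19, 21.61)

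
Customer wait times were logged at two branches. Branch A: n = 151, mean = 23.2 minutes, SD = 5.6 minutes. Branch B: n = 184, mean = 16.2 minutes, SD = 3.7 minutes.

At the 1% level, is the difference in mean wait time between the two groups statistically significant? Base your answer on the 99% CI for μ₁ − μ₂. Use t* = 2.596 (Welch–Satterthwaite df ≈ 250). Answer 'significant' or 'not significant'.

significant

Standard errors of each mean: 5.6/√151 = 0.4557 and 3.7/√184 = 0.2728.
SE(x̄₁ − x̄₂) = √(0.4557² + 0.2728²) = 0.5311 for independent samples with unequal variances.
With t* = 2.596, the margin is 2.596 × 0.5311 = 1.3787.
x̄₁ − x̄₂ = 23.2 − 16.2 = 7.0000; the interval is 7.0000 ± 1.3787 = (5.6213, 8.3787).
The interval (5.6213, 8.3787) does not contain 0, so the difference is significant.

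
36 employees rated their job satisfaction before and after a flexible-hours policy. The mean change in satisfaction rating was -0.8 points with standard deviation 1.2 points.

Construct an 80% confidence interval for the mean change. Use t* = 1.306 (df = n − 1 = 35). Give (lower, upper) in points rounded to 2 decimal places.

Paired design: SE = s_d/√n = 1.2/√36 = 0.2000.
t* = 1.306; margin of error = 1.306 × 0.2000 = 0.2612.
-0.8 ± 0.2612 → (-1.06, -0.54).

(-1.06, -0.54)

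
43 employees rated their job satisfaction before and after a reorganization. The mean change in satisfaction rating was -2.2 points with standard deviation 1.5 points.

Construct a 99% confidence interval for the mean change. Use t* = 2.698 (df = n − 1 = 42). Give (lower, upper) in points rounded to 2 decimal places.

Paired design: SE = s_d/√n = 1.5/√43 = 0.2287.
t* = 2.698; margin of error = 2.698 × 0.2287 = 0.6170.
-2.2 ± 0.6170 → (-2.82, -1.58).

(-2.82, -1.58)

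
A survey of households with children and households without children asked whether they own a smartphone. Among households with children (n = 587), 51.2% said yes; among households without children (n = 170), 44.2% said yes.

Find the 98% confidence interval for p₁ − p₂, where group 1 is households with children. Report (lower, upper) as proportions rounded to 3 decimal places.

Each SE is √(p̂(1−p̂)/n): √(0.5120·0.4880/587) = 0.02063 and √(0.4420·0.5580/170) = 0.03809.
SE(p̂₁ − p̂₂) = √(SE₁² + SE₂²) = √(0.0004255969 + 0.0014508481) = 0.04332, since the two samples are independent.
At 98% confidence z* = 2.326; margin = 2.326 × 0.04332 = 0.10076.
The difference is 0.5120 − 0.4420 = 0.0700, so the interval is 0.0700 ± 0.10076 = (-0.031, 0.171).

(-0.031, 0.171)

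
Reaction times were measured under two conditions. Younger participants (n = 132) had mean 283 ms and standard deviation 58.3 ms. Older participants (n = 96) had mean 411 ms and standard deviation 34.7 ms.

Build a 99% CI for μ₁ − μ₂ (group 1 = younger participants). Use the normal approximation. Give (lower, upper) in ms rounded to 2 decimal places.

Per-group SEs: s₁/√n₁ = 58.3/√132 = 5.0744, s₂/√n₂ = 34.7/√96 = 3.5416.
Unpooled SE of the difference: √(25.74953536 + 12.54293056) = 6.1881.
Margin of error = z* · SE = 2.576 × 6.1881 = 15.9405.
x̄₁ − x̄₂ = 283 − 411 = -128.0000.
CI: -128.0000 ± 15.9405 = (-143.94, -112.06).

(-143.94, -112.06)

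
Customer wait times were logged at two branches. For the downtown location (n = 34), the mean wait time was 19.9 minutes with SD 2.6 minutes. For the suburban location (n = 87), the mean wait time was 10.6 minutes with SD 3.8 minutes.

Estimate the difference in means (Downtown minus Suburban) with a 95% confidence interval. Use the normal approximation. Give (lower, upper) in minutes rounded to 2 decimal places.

(8.12, 10.48)

Standard errors of each mean: 2.6/√34 = 0.4459 and 3.8/√87 = 0.4074.
SE(x̄₁ − x̄₂) = √(0.4459² + 0.4074²) = 0.6040 for independent samples with unequal variances.
With z* = 1.960, the margin is 1.960 × 0.6040 = 1.1838.
x̄₁ − x̄₂ = 19.9 − 10.6 = 9.3000; the interval is 9.3000 ± 1.1838 = (8.12, 10.48).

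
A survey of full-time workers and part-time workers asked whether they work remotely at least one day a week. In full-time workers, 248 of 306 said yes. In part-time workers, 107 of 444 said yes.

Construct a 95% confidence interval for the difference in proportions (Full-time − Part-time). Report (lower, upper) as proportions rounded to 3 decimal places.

(0.510, 0.629)

Sample proportions: 248/306 = 0.8105, 107/444 = 0.2410.
Each SE is √(p̂(1−p̂)/n): √(0.8105·0.1895/306) = 0.02240 and √(0.2410·0.7590/444) = 0.02030.
SE(p̂₁ − p̂₂) = √(SE₁² + SE₂²) = √(0.00050176 + 0.00041209) = 0.03023, since the two samples are independent.
At 95% confidence z* = 1.960; margin = 1.960 × 0.03023 = 0.05925.
The difference is 0.8105 − 0.2410 = 0.5695, so the interval is 0.5695 ± 0.05925 = (0.510, 0.629).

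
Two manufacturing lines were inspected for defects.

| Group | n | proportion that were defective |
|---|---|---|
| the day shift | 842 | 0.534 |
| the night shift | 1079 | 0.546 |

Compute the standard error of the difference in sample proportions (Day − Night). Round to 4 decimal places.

Each SE is √(p̂(1−p̂)/n): √(0.5340·0.4660/842) = 0.01719 and √(0.5460·0.4540/1079) = 0.01516.
SE(p̂₁ − p̂₂) = √(SE₁² + SE₂²) = √(0.0002954961 + 0.0002298256) = 0.02292, since the two samples are independent.

0.0229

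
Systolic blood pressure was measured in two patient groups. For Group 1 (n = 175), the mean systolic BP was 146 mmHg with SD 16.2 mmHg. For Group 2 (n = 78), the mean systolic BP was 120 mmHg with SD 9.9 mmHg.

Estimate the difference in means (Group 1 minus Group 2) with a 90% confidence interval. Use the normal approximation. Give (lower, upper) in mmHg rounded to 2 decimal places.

(23.27, 28.73)

Standard errors of each mean: 16.2/√175 = 1.2246 and 9.9/√78 = 1.1210.
SE(x̄₁ − x̄₂) = √(1.2246² + 1.1210²) = 1.6602 for independent samples with unequal variances.
With z* = 1.645, the margin is 1.645 × 1.6602 = 2.7310.
x̄₁ − x̄₂ = 146 − 120 = 26.0000; the interval is 26.0000 ± 2.7310 = (23.27, 28.73).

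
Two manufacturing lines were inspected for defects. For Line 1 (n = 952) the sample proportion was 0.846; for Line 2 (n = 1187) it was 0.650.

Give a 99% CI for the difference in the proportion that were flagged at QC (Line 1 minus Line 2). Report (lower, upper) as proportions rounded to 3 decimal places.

SE₁ = √(p̂₁(1−p̂₁)/n₁) = √(0.8460·0.1540/952) = 0.01170; SE₂ = √(0.6500·0.3500/1187) = 0.01384.
Independent samples: SE of the difference = √(SE₁² + SE₂²) = √(0.00013689 + 0.0001915456) = 0.01812.
z* for 99% confidence is 2.576, so the margin of error is 2.576 × 0.01812 = 0.04668.
Point estimate p̂₁ − p̂₂ = 0.8460 − 0.6500 = 0.1960.
0.1960 ± 0.04668 → (0.149, 0.243).

(0.149, 0.243)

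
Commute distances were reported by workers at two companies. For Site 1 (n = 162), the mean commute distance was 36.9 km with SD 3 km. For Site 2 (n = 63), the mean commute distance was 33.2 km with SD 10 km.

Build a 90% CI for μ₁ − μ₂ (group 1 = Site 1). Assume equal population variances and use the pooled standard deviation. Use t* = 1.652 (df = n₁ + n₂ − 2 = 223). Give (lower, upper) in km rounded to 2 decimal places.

s_p = √[((n₁−1)s₁² + (n₂−1)s₂²)/(n₁+n₂−2)] = √[(161·3² + 62·10²)/223] = 5.8567.
SE = 5.8567·√(1/162 + 1/63) = 0.8696.
With t* = 1.652, margin = 1.652 × 0.8696 = 1.4366.
x̄₁ − x̄₂ = 36.9 − 33.2 = 3.7000; interval 3.7000 ± 1.4366 = (2.26, 5.14).

(2.26, 5.14)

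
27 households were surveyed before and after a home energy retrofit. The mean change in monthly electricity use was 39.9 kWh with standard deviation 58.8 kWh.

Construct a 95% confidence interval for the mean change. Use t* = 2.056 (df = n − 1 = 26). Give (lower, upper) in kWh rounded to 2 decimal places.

This is a matched-pairs design, so SE = s_d/√n = 58.8/√27 = 11.3161.
Margin = 2.056 × 11.3161 = 23.2659; the interval is 39.9 ± 23.2659 = (16.63, 63.17).

(16.63, 63.17)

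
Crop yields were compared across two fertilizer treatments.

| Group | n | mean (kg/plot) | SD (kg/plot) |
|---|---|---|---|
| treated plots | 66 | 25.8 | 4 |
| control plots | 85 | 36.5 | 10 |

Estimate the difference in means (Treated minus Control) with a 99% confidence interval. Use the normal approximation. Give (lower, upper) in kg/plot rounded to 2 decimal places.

(-13.77, -7.63)

Per-group SEs: s₁/√n₁ = 4/√66 = 0.4924, s₂/√n₂ = 10/√85 = 1.0847.
Unpooled SE of the difference: √(0.24245776 + 1.17657409) = 1.1912.
Margin of error = z* · SE = 2.576 × 1.1912 = 3.0685.
x̄₁ − x̄₂ = 25.8 − 36.5 = -10.7000.
CI: -10.7000 ± 3.0685 = (-13.77, -7.63).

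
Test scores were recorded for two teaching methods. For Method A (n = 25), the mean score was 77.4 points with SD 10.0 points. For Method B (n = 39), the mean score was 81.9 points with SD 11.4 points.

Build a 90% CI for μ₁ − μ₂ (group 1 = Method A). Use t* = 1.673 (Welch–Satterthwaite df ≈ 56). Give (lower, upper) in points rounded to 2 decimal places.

(-9.03, 0.03)

SE₁ = s₁/√n₁ = 10.0/√25 = 2.0000; SE₂ = 11.4/√39 = 1.8255.
Independent samples, unequal variances: SE_diff = √(SE₁² + SE₂²) = √(4.0 + 3.33245025) = 2.7078.
t* = 1.673, so margin of error = 1.673 × 2.7078 = 4.5301.
Difference in means = 77.4 − 81.9 = -4.5000.
-4.5000 ± 4.5301 → (-9.03, 0.03).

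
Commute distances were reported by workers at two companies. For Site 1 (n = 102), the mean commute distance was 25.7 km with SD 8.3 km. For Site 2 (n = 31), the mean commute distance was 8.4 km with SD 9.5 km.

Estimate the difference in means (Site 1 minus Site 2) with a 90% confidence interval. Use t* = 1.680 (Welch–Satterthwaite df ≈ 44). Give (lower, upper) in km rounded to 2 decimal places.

SE₁ = s₁/√n₁ = 8.3/√102 = 0.8218; SE₂ = 9.5/√31 = 1.7063.
Independent samples, unequal variances: SE_diff = √(SE₁² + SE₂²) = √(0.67535524 + 2.91145969) = 1.8939.
t* = 1.680, so margin of error = 1.680 × 1.8939 = 3.1818.
Difference in means = 25.7 − 8.4 = 17.3000.
17.3000 ± 3.1818 → (14.12, 20.48).

(14.12, 20.48)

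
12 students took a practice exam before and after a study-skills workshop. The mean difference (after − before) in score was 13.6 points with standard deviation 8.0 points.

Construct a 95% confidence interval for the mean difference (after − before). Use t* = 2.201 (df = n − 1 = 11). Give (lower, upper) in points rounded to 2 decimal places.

This is a matched-pairs design, so SE = s_d/√n = 8.0/√12 = 2.3094.
Margin = 2.201 × 2.3094 = 5.0830; the interval is 13.6 ± 5.0830 = (8.52, 18.68).

(8.52, 18.68)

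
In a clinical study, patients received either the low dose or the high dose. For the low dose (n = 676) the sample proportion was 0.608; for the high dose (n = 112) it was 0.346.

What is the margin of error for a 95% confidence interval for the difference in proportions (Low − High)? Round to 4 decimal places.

0.0955

SE₁ = √(p̂₁(1−p̂₁)/n₁) = √(0.6080·0.3920/676) = 0.01878; SE₂ = √(0.3460·0.6540/112) = 0.04495.
Independent samples: SE of the difference = √(SE₁² + SE₂²) = √(0.0003526884 + 0.0020205025) = 0.04872.
z* for 95% confidence is 1.960, so the margin of error is 1.960 × 0.04872 = 0.09549.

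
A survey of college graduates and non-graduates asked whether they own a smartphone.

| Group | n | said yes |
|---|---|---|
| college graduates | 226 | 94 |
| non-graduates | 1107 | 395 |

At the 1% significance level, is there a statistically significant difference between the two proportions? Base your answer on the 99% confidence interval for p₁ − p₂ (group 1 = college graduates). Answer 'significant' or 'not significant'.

not significant

Sample proportions: 94/226 = 0.4159, 395/1107 = 0.3568.
Each SE is √(p̂(1−p̂)/n): √(0.4159·0.5841/226) = 0.03279 and √(0.3568·0.6432/1107) = 0.01440.
SE(p̂₁ − p̂₂) = √(SE₁² + SE₂²) = √(0.0010751841 + 0.00020736) = 0.03581, since the two samples are independent.
At 99% confidence z* = 2.576; margin = 2.576 × 0.03581 = 0.09225.
The difference is 0.4159 − 0.3568 = 0.0591, so the interval is 0.0591 ± 0.09225 = (-0.03315, 0.15135).
The interval (-0.03315, 0.15135) contains 0, so the difference is not significant.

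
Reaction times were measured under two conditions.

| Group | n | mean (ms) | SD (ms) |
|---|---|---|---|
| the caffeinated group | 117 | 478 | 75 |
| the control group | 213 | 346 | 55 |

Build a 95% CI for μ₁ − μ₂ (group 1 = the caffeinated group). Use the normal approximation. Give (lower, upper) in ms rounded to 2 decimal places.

(116.53, 147.47)

Per-group SEs: s₁/√n₁ = 75/√117 = 6.9338, s₂/√n₂ = 55/√213 = 3.7685.
Unpooled SE of the difference: √(48.07758244 + 14.20159225) = 7.8917.
Margin of error = z* · SE = 1.960 × 7.8917 = 15.4677.
x̄₁ − x̄₂ = 478 − 346 = 132.0000.
CI: 132.0000 ± 15.4677 = (116.53, 147.47).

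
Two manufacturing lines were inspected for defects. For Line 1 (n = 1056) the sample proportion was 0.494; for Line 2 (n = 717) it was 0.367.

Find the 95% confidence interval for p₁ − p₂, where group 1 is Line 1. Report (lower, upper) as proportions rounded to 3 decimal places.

SE₁ = √(p̂₁(1−p̂₁)/n₁) = √(0.4940·0.5060/1056) = 0.01539; SE₂ = √(0.3670·0.6330/717) = 0.01800.
Independent samples: SE of the difference = √(SE₁² + SE₂²) = √(0.0002368521 + 0.000324) = 0.02368.
z* for 95% confidence is 1.960, so the margin of error is 1.960 × 0.02368 = 0.04641.
Point estimate p̂₁ − p̂₂ = 0.4940 − 0.3670 = 0.1270.
0.1270 ± 0.04641 → (0.081, 0.173).

(0.081, 0.173)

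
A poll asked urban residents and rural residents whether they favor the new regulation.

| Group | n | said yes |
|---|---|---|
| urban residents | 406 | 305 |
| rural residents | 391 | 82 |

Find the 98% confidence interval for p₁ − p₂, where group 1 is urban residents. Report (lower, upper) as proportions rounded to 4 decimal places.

Sample proportions: 305/406 = 0.7512, 82/391 = 0.2097.
Each SE is √(p̂(1−p̂)/n): √(0.7512·0.2488/406) = 0.02146 and √(0.2097·0.7903/391) = 0.02059.
SE(p̂₁ − p̂₂) = √(SE₁² + SE₂²) = √(0.0004605316 + 0.0004239481) = 0.02974, since the two samples are independent.
At 98% confidence z* = 2.326; margin = 2.326 × 0.02974 = 0.06918.
The difference is 0.7512 − 0.2097 = 0.5415, so the interval is 0.5415 ± 0.06918 = (0.4723, 0.6107).

(0.4723, 0.6107)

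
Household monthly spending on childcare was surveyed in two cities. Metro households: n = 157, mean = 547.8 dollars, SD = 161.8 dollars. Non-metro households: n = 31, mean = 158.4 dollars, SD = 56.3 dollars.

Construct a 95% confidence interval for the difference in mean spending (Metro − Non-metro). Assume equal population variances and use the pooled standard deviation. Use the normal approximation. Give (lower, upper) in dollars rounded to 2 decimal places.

s_p = √[((n₁−1)s₁² + (n₂−1)s₂²)/(n₁+n₂−2)] = √[(156·161.8² + 30·56.3²)/186] = 149.8934.
SE = 149.8934·√(1/157 + 1/31) = 29.4599.
With z* = 1.960, margin = 1.960 × 29.4599 = 57.7414.
x̄₁ − x̄₂ = 547.8 − 158.4 = 389.4000; interval 389.4000 ± 57.7414 = (331.66, 447.14).

(331.66, 447.14)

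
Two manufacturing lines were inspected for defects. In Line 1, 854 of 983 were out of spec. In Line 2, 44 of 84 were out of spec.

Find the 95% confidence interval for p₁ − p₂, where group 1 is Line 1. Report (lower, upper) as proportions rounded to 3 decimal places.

(0.236, 0.454)

First, p̂₁ = 854/983 = 0.8688; p̂₂ = 44/84 = 0.5238.
The two standard errors are √(0.8688×0.1312/983) = 0.01077 and √(0.5238×0.4762/84) = 0.05449.
Because the samples are independent, SE_diff = √(0.01077² + 0.05449²) = 0.05554.
Using z* = 1.960 for 95%, ME = 1.960 × 0.05554 = 0.10886.
p̂₁ − p̂₂ = 0.3450; interval 0.3450 ± 0.10886 gives (0.236, 0.454).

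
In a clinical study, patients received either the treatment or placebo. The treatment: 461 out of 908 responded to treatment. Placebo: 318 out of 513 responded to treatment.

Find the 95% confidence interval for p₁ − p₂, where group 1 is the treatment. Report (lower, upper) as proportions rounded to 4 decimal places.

p̂₁ = 461/908 = 0.5077 and p̂₂ = 318/513 = 0.6199.
SE₁ = √(p̂₁(1−p̂₁)/n₁) = √(0.5077·0.4923/908) = 0.01659; SE₂ = √(0.6199·0.3801/513) = 0.02143.
Independent samples: SE of the difference = √(SE₁² + SE₂²) = √(0.0002752281 + 0.0004592449) = 0.02710.
z* for 95% confidence is 1.960, so the margin of error is 1.960 × 0.02710 = 0.05312.
Point estimate p̂₁ − p̂₂ = 0.5077 − 0.6199 = -0.1122.
-0.1122 ± 0.05312 → (-0.1653, -0.0591).

(-0.1653, -0.0591)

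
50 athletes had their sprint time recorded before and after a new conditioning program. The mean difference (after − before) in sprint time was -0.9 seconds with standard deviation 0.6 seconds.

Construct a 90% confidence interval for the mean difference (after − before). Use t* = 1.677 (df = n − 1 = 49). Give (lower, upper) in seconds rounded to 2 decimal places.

(-1.04, -0.76)

Paired design: SE = s_d/√n = 0.6/√50 = 0.0849.
t* = 1.677; margin of error = 1.677 × 0.0849 = 0.1424.
-0.9 ± 0.1424 → (-1.04, -0.76).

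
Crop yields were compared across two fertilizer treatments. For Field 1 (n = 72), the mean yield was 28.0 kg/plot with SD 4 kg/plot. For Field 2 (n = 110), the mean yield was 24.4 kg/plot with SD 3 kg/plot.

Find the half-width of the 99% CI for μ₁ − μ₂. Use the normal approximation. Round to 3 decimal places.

1.420

Per-group SEs: s₁/√n₁ = 4/√72 = 0.4714, s₂/√n₂ = 3/√110 = 0.2860.
Unpooled SE of the difference: √(0.22221796 + 0.081796) = 0.5514.
Margin of error = z* · SE = 2.576 × 0.5514 = 1.4204.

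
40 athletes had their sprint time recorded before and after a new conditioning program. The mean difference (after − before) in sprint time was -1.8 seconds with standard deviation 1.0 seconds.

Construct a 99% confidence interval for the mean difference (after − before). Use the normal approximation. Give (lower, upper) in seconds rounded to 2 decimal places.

Paired design: SE = s_d/√n = 1.0/√40 = 0.1581.
z* = 2.576; margin of error = 2.576 × 0.1581 = 0.4073.
-1.8 ± 0.4073 → (-2.21, -1.39).

(-2.21, -1.39)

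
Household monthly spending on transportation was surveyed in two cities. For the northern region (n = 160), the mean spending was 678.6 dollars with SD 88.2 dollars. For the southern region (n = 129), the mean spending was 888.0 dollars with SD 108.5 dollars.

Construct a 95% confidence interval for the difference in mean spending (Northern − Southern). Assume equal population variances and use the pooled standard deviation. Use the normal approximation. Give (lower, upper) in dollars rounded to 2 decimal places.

(-232.08, -186.72)

s_p = √[((n₁−1)s₁² + (n₂−1)s₂²)/(n₁+n₂−2)] = √[(159·88.2² + 128·108.5²)/287] = 97.7757.
SE = 97.7757·√(1/160 + 1/129) = 11.5698.
With z* = 1.960, margin = 1.960 × 11.5698 = 22.6768.
x̄₁ − x̄₂ = 678.6 − 888.0 = -209.4000; interval -209.4000 ± 22.6768 = (-232.08, -186.72).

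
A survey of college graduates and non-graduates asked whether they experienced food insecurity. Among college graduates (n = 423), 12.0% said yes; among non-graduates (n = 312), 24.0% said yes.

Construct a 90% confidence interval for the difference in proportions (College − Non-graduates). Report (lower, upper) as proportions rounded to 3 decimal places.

Each SE is √(p̂(1−p̂)/n): √(0.1200·0.8800/423) = 0.01580 and √(0.2400·0.7600/312) = 0.02418.
SE(p̂₁ − p̂₂) = √(SE₁² + SE₂²) = √(0.00024964 + 0.0005846724) = 0.02888, since the two samples are independent.
At 90% confidence z* = 1.645; margin = 1.645 × 0.02888 = 0.04751.
The difference is 0.1200 − 0.2400 = -0.1200, so the interval is -0.1200 ± 0.04751 = (-0.168, -0.072).

(-0.168, -0.072)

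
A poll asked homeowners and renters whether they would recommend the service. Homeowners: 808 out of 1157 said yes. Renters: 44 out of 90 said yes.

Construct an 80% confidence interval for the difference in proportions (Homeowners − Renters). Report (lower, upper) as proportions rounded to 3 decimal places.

p̂₁ = 808/1157 = 0.6984 and p̂₂ = 44/90 = 0.4889.
SE₁ = √(p̂₁(1−p̂₁)/n₁) = √(0.6984·0.3016/1157) = 0.01349; SE₂ = √(0.4889·0.5111/90) = 0.05269.
Independent samples: SE of the difference = √(SE₁² + SE₂²) = √(0.0001819801 + 0.0027762361) = 0.05439.
z* for 80% confidence is 1.282, so the margin of error is 1.282 × 0.05439 = 0.06973.
Point estimate p̂₁ − p̂₂ = 0.6984 − 0.4889 = 0.2095.
0.2095 ± 0.06973 → (0.140, 0.279).

(0.140, 0.279)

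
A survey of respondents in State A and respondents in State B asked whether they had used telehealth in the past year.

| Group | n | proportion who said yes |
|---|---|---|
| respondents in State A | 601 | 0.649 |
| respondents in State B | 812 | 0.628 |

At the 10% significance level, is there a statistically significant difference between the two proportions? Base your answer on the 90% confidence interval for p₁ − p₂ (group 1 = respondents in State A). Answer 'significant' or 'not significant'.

not significant

SE₁ = √(p̂₁(1−p̂₁)/n₁) = √(0.6490·0.3510/601) = 0.01947; SE₂ = √(0.6280·0.3720/812) = 0.01696.
Independent samples: SE of the difference = √(SE₁² + SE₂²) = √(0.0003790809 + 0.0002876416) = 0.02582.
z* for 90% confidence is 1.645, so the margin of error is 1.645 × 0.02582 = 0.04247.
Point estimate p̂₁ − p̂₂ = 0.6490 − 0.6280 = 0.0210.
0.0210 ± 0.04247 → (-0.02147, 0.06347).
The interval (-0.02147, 0.06347) contains 0, so the difference is not significant.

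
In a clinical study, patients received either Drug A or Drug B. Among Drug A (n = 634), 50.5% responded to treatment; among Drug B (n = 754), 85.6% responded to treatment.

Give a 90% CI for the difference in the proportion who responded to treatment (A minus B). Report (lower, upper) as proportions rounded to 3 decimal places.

The two standard errors are √(0.5050×0.4950/634) = 0.01986 and √(0.8560×0.1440/754) = 0.01279.
Because the samples are independent, SE_diff = √(0.01986² + 0.01279²) = 0.02362.
Using z* = 1.645 for 90%, ME = 1.645 × 0.02362 = 0.03885.
p̂₁ − p̂₂ = -0.3510; interval -0.3510 ± 0.03885 gives (-0.390, -0.312).

(-0.390, -0.312)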